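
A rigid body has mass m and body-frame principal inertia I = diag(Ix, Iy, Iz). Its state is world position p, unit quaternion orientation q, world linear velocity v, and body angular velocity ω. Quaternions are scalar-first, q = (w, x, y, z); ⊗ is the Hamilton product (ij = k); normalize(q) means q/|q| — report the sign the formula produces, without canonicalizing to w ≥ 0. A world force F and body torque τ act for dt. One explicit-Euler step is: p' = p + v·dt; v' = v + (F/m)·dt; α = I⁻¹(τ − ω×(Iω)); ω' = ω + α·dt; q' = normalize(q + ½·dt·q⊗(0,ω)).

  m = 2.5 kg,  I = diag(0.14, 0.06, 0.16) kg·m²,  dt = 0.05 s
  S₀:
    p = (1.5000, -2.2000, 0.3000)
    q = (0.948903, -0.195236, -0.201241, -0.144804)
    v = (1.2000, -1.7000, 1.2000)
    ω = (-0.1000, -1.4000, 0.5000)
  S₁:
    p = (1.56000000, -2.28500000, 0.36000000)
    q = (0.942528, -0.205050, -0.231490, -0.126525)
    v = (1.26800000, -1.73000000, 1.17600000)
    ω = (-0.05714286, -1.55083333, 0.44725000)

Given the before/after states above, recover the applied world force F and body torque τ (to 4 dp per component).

F = (3.4000, -1.5000, -1.2000)
τ = (0.0500, -0.1800, -0.1800)

ω₁ − ω₀ = (0.04285714, -0.15083333, -0.05275000)
I·α + gyro = (0.0500, -0.1800, -0.1800)
velocity change Δv = (0.06800000, -0.03000000, -0.02400000)
m·(v₁−v₀)/dt = (3.4000, -1.5000, -1.2000)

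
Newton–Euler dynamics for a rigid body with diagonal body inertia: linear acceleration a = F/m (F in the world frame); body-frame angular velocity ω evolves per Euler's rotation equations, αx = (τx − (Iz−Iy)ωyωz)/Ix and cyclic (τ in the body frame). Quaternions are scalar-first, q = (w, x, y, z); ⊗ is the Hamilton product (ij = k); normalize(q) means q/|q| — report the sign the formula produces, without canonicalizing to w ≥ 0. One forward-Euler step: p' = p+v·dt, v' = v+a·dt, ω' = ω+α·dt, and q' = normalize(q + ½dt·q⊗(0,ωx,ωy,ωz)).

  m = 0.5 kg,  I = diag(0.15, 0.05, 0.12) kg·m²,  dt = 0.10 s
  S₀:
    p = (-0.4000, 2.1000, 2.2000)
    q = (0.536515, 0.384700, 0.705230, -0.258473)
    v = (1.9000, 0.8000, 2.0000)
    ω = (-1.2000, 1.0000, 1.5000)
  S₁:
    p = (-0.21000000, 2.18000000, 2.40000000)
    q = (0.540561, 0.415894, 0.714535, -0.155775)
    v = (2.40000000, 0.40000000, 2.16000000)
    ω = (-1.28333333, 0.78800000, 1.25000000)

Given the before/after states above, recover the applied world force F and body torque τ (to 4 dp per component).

rate change Δω = (-0.08333333, -0.21200000, -0.25000000)
applied torque τ = (-0.0200, -0.1600, -0.1800)
Δv = v₁−v₀ = (0.50000000, -0.40000000, 0.16000000)
applied force F = (2.5000, -2.0000, 0.8000)

F = (2.5000, -2.0000, 0.8000)
τ = (-0.0200, -0.1600, -0.1800)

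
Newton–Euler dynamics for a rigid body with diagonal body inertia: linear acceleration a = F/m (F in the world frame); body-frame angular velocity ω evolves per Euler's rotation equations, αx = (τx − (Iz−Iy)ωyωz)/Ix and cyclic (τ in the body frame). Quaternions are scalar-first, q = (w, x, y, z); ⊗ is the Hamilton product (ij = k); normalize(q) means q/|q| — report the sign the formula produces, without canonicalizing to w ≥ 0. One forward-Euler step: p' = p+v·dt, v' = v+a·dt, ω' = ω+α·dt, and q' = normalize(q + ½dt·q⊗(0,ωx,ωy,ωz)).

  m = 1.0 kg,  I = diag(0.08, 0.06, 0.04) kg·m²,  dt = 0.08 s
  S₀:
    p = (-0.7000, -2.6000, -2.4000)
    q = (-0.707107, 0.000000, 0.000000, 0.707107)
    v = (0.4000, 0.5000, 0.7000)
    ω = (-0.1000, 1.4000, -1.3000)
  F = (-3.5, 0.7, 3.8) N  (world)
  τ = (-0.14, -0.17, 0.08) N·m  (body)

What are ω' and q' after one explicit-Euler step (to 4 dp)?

precession coupling ω×(Iω) = (0.0364, 0.0052, 0.0028)
α = I⁻¹(τ − ω×Iω) = (-2.2050, -2.9200, 1.9300)
ω' = ω + α·dt = (-0.2764, 1.1664, -1.1456)
q⊗(0,ω) = (0.9192391, -0.9192391, -1.0606605, 0.9192391)
q' = normalize(q + ½dt·q⊗(0,ω)) = (-0.6684, -0.0367, -0.0423, 0.7417)

ω' = (-0.2764, 1.1664, -1.1456)
q' = (-0.6684, -0.0367, -0.0423, 0.7417)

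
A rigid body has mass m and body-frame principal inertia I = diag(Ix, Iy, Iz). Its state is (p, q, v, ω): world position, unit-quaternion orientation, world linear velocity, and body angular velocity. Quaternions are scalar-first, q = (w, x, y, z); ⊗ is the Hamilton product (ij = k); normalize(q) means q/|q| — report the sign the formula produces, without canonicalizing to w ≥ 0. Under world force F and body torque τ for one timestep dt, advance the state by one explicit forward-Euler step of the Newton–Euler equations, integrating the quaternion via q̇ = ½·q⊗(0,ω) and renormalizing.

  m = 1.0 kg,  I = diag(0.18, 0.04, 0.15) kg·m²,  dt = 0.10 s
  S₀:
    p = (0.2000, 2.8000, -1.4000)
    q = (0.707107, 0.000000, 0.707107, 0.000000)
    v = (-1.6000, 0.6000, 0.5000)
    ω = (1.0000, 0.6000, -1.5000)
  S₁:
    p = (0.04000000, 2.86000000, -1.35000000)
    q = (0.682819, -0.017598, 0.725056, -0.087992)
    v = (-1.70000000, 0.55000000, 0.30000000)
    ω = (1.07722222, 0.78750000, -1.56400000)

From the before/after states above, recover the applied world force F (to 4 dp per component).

F = (-1.0000, -0.5000, -2.0000)

v₁ − v₀ = (-0.10000000, -0.05000000, -0.20000000)
F = m·Δv/dt = (-1.0000, -0.5000, -2.0000)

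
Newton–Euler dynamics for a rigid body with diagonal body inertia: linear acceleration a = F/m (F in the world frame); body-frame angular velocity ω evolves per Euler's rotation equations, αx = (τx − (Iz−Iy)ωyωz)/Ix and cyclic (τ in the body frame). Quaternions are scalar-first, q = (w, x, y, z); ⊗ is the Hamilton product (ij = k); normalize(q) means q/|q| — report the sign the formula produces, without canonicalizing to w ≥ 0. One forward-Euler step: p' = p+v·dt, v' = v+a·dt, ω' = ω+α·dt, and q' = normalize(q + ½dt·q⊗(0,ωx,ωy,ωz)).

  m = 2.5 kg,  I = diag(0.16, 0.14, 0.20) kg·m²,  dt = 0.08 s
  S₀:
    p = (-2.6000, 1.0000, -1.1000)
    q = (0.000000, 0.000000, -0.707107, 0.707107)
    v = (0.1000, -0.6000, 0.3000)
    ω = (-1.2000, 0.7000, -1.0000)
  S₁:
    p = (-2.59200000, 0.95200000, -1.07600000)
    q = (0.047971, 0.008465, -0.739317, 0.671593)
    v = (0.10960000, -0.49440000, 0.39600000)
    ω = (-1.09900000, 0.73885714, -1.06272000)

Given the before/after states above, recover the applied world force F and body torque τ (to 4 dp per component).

F = (0.3000, 3.3000, 3.0000)
τ = (0.1600, 0.0200, -0.1400)

rate change Δω = (0.10100000, 0.03885714, -0.06272000)
ω₀×(Iω₀) = (-0.0420, -0.0480, 0.0168)
I·α + gyro = (0.1600, 0.0200, -0.1400)
Δv = v₁−v₀ = (0.00960000, 0.10560000, 0.09600000)
applied force F = (0.3000, 3.3000, 3.0000)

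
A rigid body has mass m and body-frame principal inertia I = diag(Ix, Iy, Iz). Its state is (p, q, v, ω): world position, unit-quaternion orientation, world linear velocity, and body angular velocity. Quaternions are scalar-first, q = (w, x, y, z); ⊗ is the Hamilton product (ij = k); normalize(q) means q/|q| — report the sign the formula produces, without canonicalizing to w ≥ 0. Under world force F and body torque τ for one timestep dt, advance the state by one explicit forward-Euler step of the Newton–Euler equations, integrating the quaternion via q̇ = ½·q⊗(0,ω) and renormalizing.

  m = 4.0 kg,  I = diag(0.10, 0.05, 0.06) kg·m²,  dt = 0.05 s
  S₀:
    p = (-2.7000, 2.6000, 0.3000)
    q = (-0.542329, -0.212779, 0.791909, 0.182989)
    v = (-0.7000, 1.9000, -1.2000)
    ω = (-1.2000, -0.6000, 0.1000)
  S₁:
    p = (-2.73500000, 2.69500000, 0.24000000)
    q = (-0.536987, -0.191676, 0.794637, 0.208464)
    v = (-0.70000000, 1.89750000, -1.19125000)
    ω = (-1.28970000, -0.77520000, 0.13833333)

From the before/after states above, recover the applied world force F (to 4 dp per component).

v₁ − v₀ = (0.00000000, -0.00250000, 0.00875000)
F = m·Δv/dt = (0.0000, -0.2000, 0.7000)

F = (0.0000, -0.2000, 0.7000)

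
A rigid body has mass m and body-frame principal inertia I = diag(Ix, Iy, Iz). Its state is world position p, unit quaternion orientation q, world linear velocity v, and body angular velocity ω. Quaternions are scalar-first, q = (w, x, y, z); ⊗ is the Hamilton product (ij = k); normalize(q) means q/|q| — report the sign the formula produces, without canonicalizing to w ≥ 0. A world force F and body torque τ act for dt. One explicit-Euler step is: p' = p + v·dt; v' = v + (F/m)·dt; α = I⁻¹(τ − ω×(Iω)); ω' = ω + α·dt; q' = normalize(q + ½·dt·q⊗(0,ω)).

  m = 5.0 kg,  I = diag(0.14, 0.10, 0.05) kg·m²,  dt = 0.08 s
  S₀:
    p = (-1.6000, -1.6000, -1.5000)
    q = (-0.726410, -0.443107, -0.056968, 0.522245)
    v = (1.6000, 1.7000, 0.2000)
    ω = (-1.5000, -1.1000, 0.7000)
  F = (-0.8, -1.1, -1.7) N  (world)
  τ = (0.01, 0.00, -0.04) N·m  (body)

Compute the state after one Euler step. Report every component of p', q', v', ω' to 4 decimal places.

p' = (-1.4720, -1.4640, -1.4840)
q' = (-0.7677, -0.3769, -0.0438, 0.5164)
v' = (1.5872, 1.6824, 0.1728)
ω' = (-1.5163, -1.0244, 0.7416)

p' = p + v·dt = (-1.4720, -1.4640, -1.4840)
new velocity v' = (1.5872, 1.6824, 0.1728)
gyro term ω×Iω = (0.0385, -0.0945, -0.0660)
(τ − ω×Iω)/I = (-0.2036, 0.9450, 0.5200)
ω' = ω + α·dt = (-1.5163, -1.0244, 0.7416)
Hamilton product q⊗(0,ω) = (-1.0928968, 1.6242069, 0.3258584, -0.1065213)
q + ½dt·q⊗(0,ω), renormalized = (-0.7677, -0.3769, -0.0438, 0.5164)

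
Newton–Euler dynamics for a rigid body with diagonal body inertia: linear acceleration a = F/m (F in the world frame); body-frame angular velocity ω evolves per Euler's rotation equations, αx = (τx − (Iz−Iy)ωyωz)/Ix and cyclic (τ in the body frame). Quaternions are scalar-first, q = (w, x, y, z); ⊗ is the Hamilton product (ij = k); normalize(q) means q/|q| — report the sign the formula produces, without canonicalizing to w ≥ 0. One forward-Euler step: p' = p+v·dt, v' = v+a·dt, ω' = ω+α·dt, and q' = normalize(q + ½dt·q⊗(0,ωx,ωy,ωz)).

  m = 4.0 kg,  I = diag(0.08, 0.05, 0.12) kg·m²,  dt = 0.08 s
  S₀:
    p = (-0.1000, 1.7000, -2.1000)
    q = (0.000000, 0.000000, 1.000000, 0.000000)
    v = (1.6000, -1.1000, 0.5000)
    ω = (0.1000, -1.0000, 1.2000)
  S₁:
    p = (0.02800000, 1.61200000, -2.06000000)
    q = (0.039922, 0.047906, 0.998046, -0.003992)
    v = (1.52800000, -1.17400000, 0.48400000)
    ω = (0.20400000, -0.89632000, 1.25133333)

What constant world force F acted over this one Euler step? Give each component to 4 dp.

Δv = v₁−v₀ = (-0.07200000, -0.07400000, -0.01600000)
applied force F = (-3.6000, -3.7000, -0.8000)

F = (-3.6000, -3.7000, -0.8000)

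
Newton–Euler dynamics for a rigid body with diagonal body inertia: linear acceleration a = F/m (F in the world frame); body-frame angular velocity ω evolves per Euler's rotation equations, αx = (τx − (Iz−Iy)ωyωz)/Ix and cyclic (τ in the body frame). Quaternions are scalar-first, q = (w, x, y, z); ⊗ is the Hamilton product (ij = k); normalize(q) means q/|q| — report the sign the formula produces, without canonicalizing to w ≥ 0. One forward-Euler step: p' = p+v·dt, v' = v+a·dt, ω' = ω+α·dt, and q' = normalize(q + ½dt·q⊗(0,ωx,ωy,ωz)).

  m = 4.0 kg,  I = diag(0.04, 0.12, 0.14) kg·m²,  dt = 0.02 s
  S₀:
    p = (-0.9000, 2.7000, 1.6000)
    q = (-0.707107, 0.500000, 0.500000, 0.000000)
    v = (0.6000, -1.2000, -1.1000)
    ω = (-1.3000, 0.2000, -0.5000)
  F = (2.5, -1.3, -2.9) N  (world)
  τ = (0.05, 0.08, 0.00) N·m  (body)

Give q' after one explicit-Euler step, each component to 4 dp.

q⊗(0,ω) = (0.5500000, 0.6692391, 0.1085786, 1.1035535)
q' = normalize(q + ½dt·q⊗(0,ω)) = (-0.7015, 0.5066, 0.5010, 0.0110)

q' = (-0.7015, 0.5066, 0.5010, 0.0110)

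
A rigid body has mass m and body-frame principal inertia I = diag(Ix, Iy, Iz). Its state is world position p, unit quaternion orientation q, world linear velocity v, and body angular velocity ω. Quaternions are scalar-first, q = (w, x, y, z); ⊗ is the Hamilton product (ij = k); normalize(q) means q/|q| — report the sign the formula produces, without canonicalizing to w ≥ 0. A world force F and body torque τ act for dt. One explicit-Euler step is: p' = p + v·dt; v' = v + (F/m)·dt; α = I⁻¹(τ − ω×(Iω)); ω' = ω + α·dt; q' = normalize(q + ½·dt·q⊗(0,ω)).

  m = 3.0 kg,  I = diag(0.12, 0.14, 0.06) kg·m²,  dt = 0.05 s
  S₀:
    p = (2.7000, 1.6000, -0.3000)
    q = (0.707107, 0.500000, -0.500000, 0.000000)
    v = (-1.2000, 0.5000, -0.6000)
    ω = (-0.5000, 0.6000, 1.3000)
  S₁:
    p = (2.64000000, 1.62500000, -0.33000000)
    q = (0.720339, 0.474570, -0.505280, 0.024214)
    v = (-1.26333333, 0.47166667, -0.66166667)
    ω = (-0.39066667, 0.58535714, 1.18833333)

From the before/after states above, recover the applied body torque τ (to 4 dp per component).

τ = (0.2000, -0.0800, -0.1400)

ω₁ − ω₀ = (0.10933333, -0.01464286, -0.11166667)
applied torque τ = (0.2000, -0.0800, -0.1400)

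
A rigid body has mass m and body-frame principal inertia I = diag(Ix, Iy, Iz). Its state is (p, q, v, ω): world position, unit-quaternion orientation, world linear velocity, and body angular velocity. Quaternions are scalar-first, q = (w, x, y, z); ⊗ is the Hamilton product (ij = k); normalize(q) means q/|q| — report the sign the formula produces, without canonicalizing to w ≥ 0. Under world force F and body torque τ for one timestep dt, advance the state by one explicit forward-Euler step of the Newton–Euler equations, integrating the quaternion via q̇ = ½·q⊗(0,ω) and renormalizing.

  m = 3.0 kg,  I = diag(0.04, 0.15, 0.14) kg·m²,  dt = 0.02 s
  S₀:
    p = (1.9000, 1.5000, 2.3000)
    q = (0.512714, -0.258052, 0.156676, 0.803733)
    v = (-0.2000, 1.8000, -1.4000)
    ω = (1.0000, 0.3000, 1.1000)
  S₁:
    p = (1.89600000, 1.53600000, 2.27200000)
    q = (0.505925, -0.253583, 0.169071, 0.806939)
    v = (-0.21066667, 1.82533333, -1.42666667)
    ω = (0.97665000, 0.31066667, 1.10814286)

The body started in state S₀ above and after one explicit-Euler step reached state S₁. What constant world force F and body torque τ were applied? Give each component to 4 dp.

Δv = v₁−v₀ = (-0.01066667, 0.02533333, -0.02666667)
applied force F = (-1.6000, 3.8000, -4.0000)
rate change Δω = (-0.02335000, 0.01066667, 0.00814286)
I·α + gyro = (-0.0500, -0.0300, 0.0900)

F = (-1.6000, 3.8000, -4.0000)
τ = (-0.0500, -0.0300, 0.0900)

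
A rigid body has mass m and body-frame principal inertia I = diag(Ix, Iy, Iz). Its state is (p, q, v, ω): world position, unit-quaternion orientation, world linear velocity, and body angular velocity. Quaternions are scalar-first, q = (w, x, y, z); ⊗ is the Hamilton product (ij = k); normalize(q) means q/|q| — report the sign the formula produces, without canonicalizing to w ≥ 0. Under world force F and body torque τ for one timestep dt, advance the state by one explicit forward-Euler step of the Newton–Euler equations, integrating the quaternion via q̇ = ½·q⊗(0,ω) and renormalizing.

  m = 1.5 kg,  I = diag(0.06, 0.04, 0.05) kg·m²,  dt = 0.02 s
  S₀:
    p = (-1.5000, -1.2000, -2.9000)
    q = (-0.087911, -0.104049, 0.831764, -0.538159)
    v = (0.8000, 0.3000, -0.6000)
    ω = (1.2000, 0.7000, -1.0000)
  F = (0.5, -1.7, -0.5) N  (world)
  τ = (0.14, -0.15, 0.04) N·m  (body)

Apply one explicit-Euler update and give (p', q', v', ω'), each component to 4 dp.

precession coupling ω×(Iω) = (-0.0070, -0.0120, -0.0168)
(τ − ω×Iω)/I = (2.4500, -3.4500, 1.1360)
ω' = ω + α·dt = (1.2490, 0.6310, -0.9773)
2q̇ = q⊗(0,ω) = (-0.9955350, -0.5605459, -0.8113775, -0.9830401)
q + ½dt·q⊗(0,ω), renormalized = (-0.0979, -0.1096, 0.8235, -0.5479)
a = (0.3333, -1.1333, -0.3333)
new position p' = (-1.4840, -1.1940, -2.9120)
new velocity v' = (0.8067, 0.2773, -0.6067)

p' = (-1.4840, -1.1940, -2.9120)
q' = (-0.0979, -0.1096, 0.8235, -0.5479)
v' = (0.8067, 0.2773, -0.6067)
ω' = (1.2490, 0.6310, -0.9773)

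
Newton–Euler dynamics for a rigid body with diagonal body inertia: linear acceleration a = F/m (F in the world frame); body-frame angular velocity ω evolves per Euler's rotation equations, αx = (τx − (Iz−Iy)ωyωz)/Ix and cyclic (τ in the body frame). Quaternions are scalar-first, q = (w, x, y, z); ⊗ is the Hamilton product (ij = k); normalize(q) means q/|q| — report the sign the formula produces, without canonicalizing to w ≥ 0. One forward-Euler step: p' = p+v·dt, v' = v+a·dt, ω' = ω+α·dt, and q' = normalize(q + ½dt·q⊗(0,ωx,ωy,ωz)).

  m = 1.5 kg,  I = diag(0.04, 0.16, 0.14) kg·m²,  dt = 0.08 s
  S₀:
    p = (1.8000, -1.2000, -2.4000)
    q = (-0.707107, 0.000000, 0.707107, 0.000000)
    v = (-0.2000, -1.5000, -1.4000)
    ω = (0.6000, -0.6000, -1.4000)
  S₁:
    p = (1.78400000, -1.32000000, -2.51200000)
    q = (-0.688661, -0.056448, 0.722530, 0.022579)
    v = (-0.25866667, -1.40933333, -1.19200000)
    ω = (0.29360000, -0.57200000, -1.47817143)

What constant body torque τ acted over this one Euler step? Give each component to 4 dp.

τ = (-0.1700, 0.1400, -0.1800)

ω₁ − ω₀ = (-0.30640000, 0.02800000, -0.07817143)
ω₀×(Iω₀) = (-0.0168, 0.0840, -0.0432)
τ = I·(Δω/dt) + ω₀×(Iω₀) = (-0.1700, 0.1400, -0.1800)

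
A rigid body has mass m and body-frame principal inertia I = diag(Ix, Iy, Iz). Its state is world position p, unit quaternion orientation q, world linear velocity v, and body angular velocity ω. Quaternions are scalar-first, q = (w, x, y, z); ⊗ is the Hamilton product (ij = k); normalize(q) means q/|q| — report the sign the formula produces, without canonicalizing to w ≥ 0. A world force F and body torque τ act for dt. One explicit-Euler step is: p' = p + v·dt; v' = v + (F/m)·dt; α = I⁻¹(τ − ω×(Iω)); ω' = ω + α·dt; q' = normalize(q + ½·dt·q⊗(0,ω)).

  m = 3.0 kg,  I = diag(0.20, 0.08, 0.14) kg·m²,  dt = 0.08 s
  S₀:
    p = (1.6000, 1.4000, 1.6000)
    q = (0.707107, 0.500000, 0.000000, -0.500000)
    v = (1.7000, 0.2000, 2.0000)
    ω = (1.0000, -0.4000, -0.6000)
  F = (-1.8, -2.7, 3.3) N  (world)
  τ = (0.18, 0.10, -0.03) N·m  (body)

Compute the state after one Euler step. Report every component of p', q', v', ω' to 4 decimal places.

p' = (1.7360, 1.4160, 1.7600)
q' = (0.6743, 0.5197, -0.0193, -0.5243)
v' = (1.6520, 0.1280, 2.0880)
ω' = (1.0662, -0.2640, -0.6446)

(τ − ω×Iω)/I = (0.8280, 1.7000, -0.5571)
new body rate ω' = (1.0662, -0.2640, -0.6446)
q⊗(0,ω) = (-0.8000000, 0.5071070, -0.4828428, -0.6242642)
q' = normalize(q + ½dt·q⊗(0,ω)) = (0.6743, 0.5197, -0.0193, -0.5243)
a = (-0.6000, -0.9000, 1.1000)
new position p' = (1.7360, 1.4160, 1.7600)
new velocity v' = (1.6520, 0.1280, 2.0880)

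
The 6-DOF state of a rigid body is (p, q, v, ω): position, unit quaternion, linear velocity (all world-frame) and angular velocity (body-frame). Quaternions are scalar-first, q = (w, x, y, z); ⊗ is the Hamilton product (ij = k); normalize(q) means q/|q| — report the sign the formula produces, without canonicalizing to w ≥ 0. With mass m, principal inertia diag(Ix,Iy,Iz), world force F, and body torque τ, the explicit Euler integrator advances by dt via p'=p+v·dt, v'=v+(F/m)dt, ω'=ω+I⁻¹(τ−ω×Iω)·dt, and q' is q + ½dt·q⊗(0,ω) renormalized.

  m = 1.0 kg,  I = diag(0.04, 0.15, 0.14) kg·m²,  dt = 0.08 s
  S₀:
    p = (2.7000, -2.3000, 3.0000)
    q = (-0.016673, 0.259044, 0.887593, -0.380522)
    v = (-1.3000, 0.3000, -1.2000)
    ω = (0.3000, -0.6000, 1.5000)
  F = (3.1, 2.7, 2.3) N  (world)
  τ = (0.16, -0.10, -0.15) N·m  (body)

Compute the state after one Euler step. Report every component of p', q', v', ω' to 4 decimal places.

p' = (2.5960, -2.2760, 2.9040)
q' = (0.0243, 0.3023, 0.8660, -0.3975)
v' = (-1.0520, 0.5160, -1.0160)
ω' = (0.6020, -0.6293, 1.4256)

(τ − ω×Iω)/I = (3.7750, -0.3667, -0.9300)
ω' = ω + α·dt = (0.6020, -0.6293, 1.4256)
Hamilton product q⊗(0,ω) = (1.0256256, 1.0980744, -0.4927188, -0.4467138)
q + ½dt·q⊗(0,ω), renormalized = (0.0243, 0.3023, 0.8660, -0.3975)
a = F/m = (3.1000, 2.7000, 2.3000)
new position p' = (2.5960, -2.2760, 2.9040)
v' = v + a·dt = (-1.0520, 0.5160, -1.0160)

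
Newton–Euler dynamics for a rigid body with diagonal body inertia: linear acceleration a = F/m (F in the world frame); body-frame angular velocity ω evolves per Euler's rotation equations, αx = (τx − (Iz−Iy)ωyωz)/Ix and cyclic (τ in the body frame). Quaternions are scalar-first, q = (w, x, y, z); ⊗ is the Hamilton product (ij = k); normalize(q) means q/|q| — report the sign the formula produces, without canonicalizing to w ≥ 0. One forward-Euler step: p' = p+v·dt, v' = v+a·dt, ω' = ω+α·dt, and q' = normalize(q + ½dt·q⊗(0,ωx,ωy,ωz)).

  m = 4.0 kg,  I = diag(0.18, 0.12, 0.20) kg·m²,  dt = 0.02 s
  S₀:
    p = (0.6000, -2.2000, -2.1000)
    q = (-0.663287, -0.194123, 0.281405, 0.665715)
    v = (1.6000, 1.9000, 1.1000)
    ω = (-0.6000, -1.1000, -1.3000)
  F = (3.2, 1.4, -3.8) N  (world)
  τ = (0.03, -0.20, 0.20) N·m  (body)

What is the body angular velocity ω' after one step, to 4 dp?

α = I⁻¹(τ − ω×Iω) = (-0.4689, -1.5367, 1.1980)
ω + α·dt = (-0.6094, -1.1307, -1.2760)

ω' = (-0.6094, -1.1307, -1.2760)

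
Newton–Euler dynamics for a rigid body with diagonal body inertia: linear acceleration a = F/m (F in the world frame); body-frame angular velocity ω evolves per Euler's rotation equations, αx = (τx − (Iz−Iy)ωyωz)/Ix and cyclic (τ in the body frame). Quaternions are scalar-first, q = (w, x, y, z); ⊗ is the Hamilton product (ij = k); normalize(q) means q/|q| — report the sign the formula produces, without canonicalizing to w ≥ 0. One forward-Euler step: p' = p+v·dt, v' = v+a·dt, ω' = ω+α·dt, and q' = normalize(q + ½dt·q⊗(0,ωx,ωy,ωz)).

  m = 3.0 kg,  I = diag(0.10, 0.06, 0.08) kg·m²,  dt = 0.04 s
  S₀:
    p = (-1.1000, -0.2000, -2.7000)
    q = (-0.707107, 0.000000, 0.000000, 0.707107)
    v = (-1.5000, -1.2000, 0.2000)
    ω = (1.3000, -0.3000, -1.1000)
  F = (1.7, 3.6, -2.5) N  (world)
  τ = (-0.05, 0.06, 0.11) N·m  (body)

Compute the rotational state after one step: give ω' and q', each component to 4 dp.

ω' = (1.2774, -0.2409, -1.0528)
q' = (-0.6911, -0.0141, 0.0226, 0.7222)

angular accel α = (-0.5660, 1.4767, 1.1800)
new body rate ω' = (1.2774, -0.2409, -1.0528)
Hamilton product q⊗(0,ω) = (0.7778177, -0.7071070, 1.1313712, 0.7778177)
updated quaternion q' = (-0.6911, -0.0141, 0.0226, 0.7222)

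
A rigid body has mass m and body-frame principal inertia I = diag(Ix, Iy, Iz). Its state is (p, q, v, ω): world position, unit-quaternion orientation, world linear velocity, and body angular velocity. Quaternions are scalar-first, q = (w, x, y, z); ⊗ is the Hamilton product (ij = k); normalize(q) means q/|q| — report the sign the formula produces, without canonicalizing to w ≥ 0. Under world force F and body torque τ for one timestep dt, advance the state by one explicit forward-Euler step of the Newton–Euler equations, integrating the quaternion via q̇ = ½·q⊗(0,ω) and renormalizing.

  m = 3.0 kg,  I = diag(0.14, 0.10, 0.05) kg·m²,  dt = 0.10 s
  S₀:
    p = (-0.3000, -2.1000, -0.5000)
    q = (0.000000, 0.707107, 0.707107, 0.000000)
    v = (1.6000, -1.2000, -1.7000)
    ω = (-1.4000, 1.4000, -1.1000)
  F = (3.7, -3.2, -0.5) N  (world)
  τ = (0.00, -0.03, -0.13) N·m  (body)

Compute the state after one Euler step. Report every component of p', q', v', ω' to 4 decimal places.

a = F/m = (1.2333, -1.0667, -0.1667)
new position p' = (-0.1400, -2.2200, -0.6700)
v + (F/m)dt = (1.7233, -1.3067, -1.7167)
gyro term ω×Iω = (0.0770, 0.1386, 0.0784)
α = I⁻¹(τ − ω×Iω) = (-0.5500, -1.6860, -4.1680)
ω' = ω + α·dt = (-1.4550, 1.2314, -1.5168)
Hamilton product q⊗(0,ω) = (0.0000000, -0.7778177, 0.7778177, 1.9798996)
q + ½dt·q⊗(0,ω), renormalized = (0.0000, 0.6640, 0.7413, 0.0984)

p' = (-0.1400, -2.2200, -0.6700)
q' = (0.0000, 0.6640, 0.7413, 0.0984)
v' = (1.7233, -1.3067, -1.7167)
ω' = (-1.4550, 1.2314, -1.5168)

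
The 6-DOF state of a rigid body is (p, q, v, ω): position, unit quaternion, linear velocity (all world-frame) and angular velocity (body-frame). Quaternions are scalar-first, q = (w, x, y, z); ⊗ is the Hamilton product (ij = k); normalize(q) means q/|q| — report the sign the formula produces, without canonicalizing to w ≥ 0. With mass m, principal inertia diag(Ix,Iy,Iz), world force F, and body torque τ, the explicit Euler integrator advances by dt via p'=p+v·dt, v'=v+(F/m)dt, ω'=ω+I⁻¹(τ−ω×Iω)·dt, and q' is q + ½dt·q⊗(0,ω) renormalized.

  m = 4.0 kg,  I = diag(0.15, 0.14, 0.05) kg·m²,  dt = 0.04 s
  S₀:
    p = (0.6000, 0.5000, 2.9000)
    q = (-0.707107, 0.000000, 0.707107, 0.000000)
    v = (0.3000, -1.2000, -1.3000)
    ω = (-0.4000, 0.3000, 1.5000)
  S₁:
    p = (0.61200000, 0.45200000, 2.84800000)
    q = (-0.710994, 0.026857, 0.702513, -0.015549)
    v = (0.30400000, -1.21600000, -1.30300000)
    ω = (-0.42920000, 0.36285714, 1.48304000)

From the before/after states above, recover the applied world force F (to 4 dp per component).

v₁ − v₀ = (0.00400000, -0.01600000, -0.00300000)
m·(v₁−v₀)/dt = (0.4000, -1.6000, -0.3000)

F = (0.4000, -1.6000, -0.3000)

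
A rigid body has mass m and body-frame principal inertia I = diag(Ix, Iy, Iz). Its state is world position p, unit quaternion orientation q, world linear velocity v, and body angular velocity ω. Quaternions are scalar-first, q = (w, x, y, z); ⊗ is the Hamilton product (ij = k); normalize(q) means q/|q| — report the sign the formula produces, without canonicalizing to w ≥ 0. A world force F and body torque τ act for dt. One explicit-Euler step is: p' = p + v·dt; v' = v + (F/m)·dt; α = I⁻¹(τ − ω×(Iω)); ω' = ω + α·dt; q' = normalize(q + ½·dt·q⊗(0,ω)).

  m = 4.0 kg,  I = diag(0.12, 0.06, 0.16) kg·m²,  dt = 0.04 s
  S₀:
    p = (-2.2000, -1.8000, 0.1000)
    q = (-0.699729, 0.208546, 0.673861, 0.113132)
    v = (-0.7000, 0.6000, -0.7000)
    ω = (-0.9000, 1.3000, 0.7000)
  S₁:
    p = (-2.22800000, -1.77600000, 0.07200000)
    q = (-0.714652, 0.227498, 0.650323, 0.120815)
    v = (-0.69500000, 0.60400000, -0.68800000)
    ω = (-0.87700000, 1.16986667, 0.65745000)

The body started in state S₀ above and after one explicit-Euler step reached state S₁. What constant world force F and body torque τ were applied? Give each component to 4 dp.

F = (0.5000, 0.4000, 1.2000)
τ = (0.1600, -0.1700, -0.1000)

Δω = ω₁−ω₀ = (0.02300000, -0.13013333, -0.04255000)
gyro term ω₀×Iω₀ = (0.0910, 0.0252, 0.0702)
I·α + gyro = (0.1600, -0.1700, -0.1000)
v₁ − v₀ = (0.00500000, 0.00400000, 0.01200000)
F = m·Δv/dt = (0.5000, 0.4000, 1.2000)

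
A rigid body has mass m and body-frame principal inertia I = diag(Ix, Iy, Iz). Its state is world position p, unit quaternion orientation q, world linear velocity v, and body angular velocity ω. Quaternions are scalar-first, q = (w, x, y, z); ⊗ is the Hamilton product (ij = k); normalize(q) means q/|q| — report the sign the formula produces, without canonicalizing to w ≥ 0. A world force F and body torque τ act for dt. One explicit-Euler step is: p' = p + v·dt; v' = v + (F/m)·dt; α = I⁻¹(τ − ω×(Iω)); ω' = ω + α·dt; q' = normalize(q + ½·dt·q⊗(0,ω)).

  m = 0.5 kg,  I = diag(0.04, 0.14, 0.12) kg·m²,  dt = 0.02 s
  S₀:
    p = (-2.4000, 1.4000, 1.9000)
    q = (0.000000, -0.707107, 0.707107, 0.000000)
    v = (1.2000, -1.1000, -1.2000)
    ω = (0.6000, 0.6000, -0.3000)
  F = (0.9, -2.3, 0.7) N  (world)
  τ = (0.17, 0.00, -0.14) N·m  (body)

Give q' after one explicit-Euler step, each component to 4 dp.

q' = (0.0000, -0.7092, 0.7050, -0.0085)

2q̇ = q⊗(0,ω) = (0.0000000, -0.2121321, -0.2121321, -0.8485284)
updated quaternion q' = (0.0000, -0.7092, 0.7050, -0.0085)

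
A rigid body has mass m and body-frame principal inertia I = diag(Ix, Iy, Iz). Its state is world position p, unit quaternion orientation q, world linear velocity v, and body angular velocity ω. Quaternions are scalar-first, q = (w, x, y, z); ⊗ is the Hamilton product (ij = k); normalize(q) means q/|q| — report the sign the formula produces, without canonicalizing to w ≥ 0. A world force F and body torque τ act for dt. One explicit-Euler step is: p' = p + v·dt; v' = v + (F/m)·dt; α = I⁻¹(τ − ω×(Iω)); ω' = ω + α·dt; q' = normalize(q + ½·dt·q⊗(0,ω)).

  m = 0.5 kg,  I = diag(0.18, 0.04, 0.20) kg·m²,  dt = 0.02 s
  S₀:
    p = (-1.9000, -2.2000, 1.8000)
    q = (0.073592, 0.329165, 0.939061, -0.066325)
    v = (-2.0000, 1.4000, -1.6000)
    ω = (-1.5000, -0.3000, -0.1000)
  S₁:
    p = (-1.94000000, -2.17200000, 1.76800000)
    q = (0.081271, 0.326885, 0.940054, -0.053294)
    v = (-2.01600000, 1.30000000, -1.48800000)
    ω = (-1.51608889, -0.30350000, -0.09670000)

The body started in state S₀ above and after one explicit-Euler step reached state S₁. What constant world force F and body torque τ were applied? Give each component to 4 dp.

F = (-0.4000, -2.5000, 2.8000)
τ = (-0.1400, -0.0100, -0.0300)

velocity change Δv = (-0.01600000, -0.10000000, 0.11200000)
applied force F = (-0.4000, -2.5000, 2.8000)
rate change Δω = (-0.01608889, -0.00350000, 0.00330000)
ω₀×(Iω₀) = (0.0048, -0.0030, -0.0630)
τ = I·(Δω/dt) + ω₀×(Iω₀) = (-0.1400, -0.0100, -0.0300)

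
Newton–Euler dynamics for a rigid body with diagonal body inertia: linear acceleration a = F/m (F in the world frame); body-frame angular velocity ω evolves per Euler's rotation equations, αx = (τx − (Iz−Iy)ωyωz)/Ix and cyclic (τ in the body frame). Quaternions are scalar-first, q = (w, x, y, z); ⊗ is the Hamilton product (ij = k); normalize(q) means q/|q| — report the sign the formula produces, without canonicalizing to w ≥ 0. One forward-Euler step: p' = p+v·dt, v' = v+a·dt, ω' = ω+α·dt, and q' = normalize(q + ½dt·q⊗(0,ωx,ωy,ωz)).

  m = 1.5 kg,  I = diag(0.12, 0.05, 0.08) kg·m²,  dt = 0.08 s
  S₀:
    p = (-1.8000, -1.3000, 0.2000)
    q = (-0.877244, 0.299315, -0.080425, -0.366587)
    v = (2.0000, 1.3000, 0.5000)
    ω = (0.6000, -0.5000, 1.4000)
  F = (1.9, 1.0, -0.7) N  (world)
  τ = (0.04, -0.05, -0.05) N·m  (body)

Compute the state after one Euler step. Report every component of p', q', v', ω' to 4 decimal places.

ω×(Iω) gyroscopic = (-0.0210, 0.0336, 0.0210)
angular accel α = (0.5083, -1.6720, -0.8875)
ω + α·dt = (0.6407, -0.6338, 1.3290)
Hamilton product q⊗(0,ω) = (0.2934203, -0.8222349, -0.2003712, -1.3295441)
updated quaternion q' = (-0.8637, 0.2659, -0.0883, -0.4189)
p' = p + v·dt = (-1.6400, -1.1960, 0.2400)
v + (F/m)dt = (2.1013, 1.3533, 0.4627)

p' = (-1.6400, -1.1960, 0.2400)
q' = (-0.8637, 0.2659, -0.0883, -0.4189)
v' = (2.1013, 1.3533, 0.4627)
ω' = (0.6407, -0.6338, 1.3290)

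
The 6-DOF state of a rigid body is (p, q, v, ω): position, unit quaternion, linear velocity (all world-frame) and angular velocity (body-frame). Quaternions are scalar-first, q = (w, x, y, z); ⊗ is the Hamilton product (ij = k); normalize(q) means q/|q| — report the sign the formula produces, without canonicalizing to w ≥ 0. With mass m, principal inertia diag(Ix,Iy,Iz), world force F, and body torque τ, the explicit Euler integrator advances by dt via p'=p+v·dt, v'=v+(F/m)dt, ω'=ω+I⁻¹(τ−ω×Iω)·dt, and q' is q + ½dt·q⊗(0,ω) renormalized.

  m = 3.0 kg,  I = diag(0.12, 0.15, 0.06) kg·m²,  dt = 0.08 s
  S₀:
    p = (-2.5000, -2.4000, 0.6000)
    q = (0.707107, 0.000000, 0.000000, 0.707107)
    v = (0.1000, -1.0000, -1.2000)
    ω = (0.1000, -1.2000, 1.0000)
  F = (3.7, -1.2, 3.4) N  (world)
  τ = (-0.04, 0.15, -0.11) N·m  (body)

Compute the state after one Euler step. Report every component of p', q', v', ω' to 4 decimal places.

p' = (-2.4920, -2.4800, 0.5040)
q' = (0.6775, 0.0367, -0.0311, 0.7340)
v' = (0.1987, -1.0320, -1.1093)
ω' = (0.0013, -1.1232, 0.8581)

p' = p + v·dt = (-2.4920, -2.4800, 0.5040)
v' = v + a·dt = (0.1987, -1.0320, -1.1093)
ω×(Iω) gyroscopic = (0.1080, 0.0060, -0.0036)
(τ − ω×Iω)/I = (-1.2333, 0.9600, -1.7733)
ω + α·dt = (0.0013, -1.1232, 0.8581)
q⊗(0,ω) = (-0.7071070, 0.9192391, -0.7778177, 0.7071070)
updated quaternion q' = (0.6775, 0.0367, -0.0311, 0.7340)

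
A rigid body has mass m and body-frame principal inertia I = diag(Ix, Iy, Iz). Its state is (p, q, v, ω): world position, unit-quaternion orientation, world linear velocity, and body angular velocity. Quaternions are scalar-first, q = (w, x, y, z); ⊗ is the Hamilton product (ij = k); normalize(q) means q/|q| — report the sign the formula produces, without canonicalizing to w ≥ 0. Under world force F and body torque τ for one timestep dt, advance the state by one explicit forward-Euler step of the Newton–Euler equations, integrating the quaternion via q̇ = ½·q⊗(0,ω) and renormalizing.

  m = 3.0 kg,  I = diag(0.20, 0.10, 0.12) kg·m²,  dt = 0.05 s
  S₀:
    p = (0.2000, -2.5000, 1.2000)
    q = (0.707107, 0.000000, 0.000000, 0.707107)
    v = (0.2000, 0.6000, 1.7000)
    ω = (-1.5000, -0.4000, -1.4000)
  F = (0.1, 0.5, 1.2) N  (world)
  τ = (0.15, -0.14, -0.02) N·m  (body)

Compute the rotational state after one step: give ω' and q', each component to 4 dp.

(τ − ω×Iω)/I = (0.6940, -3.0800, 0.3333)
ω + α·dt = (-1.4653, -0.5540, -1.3833)
q⊗(0,ω) = (0.9899498, -0.7778177, -1.3435033, -0.9899498)
updated quaternion q' = (0.7309, -0.0194, -0.0335, 0.6814)

ω' = (-1.4653, -0.5540, -1.3833)
q' = (0.7309, -0.0194, -0.0335, 0.6814)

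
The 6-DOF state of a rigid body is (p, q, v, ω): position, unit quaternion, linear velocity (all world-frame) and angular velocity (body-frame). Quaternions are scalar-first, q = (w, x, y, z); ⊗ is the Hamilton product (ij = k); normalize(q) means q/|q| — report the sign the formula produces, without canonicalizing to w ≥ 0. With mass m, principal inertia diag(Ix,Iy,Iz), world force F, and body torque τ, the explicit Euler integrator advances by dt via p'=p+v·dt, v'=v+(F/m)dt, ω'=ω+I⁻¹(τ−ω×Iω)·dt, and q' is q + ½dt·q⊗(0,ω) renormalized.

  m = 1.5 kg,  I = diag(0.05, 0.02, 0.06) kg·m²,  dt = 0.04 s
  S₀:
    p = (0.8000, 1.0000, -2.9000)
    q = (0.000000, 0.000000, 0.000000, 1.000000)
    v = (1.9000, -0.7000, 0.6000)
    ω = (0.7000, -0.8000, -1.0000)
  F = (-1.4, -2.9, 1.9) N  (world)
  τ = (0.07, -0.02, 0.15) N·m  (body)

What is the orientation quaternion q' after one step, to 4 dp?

q⊗(0,ω) = (1.0000000, 0.8000000, 0.7000000, 0.0000000)
q' = normalize(q + ½dt·q⊗(0,ω)) = (0.0200, 0.0160, 0.0140, 0.9996)

q' = (0.0200, 0.0160, 0.0140, 0.9996)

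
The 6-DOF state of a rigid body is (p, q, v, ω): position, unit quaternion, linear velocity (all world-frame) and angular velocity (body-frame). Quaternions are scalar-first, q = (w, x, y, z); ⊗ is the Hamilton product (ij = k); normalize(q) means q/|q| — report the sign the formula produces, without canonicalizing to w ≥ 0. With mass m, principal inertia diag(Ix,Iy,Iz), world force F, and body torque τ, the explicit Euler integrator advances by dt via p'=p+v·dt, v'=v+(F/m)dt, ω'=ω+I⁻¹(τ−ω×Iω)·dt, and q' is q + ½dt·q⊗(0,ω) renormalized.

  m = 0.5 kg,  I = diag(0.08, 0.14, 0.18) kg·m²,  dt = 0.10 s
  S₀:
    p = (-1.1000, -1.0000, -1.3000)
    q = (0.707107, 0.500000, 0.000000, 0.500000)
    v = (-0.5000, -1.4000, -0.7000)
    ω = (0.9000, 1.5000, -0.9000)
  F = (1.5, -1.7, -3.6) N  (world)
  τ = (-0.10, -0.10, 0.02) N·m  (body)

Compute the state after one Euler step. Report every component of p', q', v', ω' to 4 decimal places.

p' = p + v·dt = (-1.1500, -1.1400, -1.3700)
v + (F/m)dt = (-0.2000, -1.7400, -1.4200)
gyro term ω×Iω = (-0.0540, 0.0810, 0.0810)
angular accel α = (-0.5750, -1.2929, -0.3389)
ω' = ω + α·dt = (0.8425, 1.3707, -0.9339)
q⊗(0,ω) = (0.0000000, -0.1136037, 1.9606605, 0.1136037)
updated quaternion q' = (0.7037, 0.4919, 0.0976, 0.5033)

p' = (-1.1500, -1.1400, -1.3700)
q' = (0.7037, 0.4919, 0.0976, 0.5033)
v' = (-0.2000, -1.7400, -1.4200)
ω' = (0.8425, 1.3707, -0.9339)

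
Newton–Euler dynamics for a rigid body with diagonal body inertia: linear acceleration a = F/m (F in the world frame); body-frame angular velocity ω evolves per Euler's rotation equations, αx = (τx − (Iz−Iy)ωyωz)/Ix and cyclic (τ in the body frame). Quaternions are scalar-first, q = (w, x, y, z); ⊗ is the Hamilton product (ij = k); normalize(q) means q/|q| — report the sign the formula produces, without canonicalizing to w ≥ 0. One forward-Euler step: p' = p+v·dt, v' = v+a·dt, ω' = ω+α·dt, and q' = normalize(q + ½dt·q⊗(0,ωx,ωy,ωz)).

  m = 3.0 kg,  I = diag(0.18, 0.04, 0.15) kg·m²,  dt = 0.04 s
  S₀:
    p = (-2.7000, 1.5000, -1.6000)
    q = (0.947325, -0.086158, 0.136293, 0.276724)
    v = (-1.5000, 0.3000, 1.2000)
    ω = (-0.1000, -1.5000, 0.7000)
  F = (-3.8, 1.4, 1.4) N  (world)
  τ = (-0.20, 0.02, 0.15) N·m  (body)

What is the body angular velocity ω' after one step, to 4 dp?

ω' = (-0.1188, -1.4779, 0.7456)

gyro term ω×Iω = (-0.1155, -0.0021, -0.0210)
α = I⁻¹(τ − ω×Iω) = (-0.4694, 0.5525, 1.1400)
ω' = ω + α·dt = (-0.1188, -1.4779, 0.7456)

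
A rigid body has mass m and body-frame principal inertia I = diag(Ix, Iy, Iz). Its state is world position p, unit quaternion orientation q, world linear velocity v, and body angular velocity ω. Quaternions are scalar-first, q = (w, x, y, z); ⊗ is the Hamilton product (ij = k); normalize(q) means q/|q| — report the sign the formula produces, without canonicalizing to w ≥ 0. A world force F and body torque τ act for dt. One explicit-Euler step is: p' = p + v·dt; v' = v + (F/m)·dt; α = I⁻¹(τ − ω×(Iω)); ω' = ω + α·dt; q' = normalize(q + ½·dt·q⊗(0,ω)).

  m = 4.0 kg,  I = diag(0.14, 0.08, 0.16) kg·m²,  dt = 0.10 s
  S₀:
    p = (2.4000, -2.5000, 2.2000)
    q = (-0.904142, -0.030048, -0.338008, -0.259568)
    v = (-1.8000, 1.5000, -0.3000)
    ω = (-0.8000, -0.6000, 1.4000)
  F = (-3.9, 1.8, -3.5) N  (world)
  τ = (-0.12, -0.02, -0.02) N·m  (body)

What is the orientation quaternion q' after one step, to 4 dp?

q' = (-0.8940, -0.0252, -0.2973, -0.3342)

Hamilton product q⊗(0,ω) = (0.1365520, 0.0943616, 0.7922068, -1.5181764)
q + ½dt·q⊗(0,ω), renormalized = (-0.8940, -0.0252, -0.2973, -0.3342)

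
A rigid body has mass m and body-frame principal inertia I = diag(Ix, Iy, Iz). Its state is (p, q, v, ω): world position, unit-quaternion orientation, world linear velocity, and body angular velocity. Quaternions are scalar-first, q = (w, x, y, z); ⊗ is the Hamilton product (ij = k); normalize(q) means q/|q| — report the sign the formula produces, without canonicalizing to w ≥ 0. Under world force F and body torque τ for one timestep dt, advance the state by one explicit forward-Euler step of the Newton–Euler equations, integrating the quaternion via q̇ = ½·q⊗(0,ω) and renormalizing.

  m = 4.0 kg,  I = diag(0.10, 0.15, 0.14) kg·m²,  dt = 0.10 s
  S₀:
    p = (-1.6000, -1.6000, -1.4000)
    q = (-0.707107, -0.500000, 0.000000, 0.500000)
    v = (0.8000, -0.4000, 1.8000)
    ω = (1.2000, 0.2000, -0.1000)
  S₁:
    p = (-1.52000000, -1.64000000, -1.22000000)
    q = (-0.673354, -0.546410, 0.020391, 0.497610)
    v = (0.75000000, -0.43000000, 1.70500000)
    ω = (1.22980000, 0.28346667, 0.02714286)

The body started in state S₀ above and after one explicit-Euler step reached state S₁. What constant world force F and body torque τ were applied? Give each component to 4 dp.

F = (-2.0000, -1.2000, -3.8000)
τ = (0.0300, 0.1300, 0.1900)

v₁ − v₀ = (-0.05000000, -0.03000000, -0.09500000)
F = m·Δv/dt = (-2.0000, -1.2000, -3.8000)
ω₁ − ω₀ = (0.02980000, 0.08346667, 0.12714286)
τ = I·(Δω/dt) + ω₀×(Iω₀) = (0.0300, 0.1300, 0.1900)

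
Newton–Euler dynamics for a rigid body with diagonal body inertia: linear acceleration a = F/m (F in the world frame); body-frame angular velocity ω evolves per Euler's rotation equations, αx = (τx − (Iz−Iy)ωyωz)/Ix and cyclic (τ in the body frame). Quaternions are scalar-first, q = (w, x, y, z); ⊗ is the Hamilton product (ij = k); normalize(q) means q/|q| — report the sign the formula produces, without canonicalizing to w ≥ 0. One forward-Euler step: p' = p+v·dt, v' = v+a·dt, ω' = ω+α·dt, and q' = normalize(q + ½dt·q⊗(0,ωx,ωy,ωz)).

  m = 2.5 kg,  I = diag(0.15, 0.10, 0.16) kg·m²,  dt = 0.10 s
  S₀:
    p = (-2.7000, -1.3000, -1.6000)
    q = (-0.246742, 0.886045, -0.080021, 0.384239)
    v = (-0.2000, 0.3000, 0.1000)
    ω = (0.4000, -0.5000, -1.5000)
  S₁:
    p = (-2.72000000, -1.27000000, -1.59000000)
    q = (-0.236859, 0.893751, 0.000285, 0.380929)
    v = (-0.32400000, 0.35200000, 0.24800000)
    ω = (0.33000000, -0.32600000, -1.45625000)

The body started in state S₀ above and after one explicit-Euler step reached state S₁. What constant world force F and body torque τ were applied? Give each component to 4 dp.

Δω = ω₁−ω₀ = (-0.07000000, 0.17400000, 0.04375000)
I·α + gyro = (-0.0600, 0.1800, 0.0800)
Δv = v₁−v₀ = (-0.12400000, 0.05200000, 0.14800000)
F = m·Δv/dt = (-3.1000, 1.3000, 3.7000)

F = (-3.1000, 1.3000, 3.7000)
τ = (-0.0600, 0.1800, 0.0800)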